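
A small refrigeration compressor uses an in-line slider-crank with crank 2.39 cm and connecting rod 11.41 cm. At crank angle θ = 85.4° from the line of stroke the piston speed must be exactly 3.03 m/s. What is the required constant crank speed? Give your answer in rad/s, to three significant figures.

For an in-line slider-crank, |v_piston| = rω|sinθ|·[1 + r cosθ/√(L² − r² sin²θ)].
With r = 0.0239 m, L = 0.1141 m, θ = 85.4°: the bracketed kinematic factor |dx/dθ| = 0.024232 m.
ω = v/|dx/dθ| = 3.03/0.024232 = 125.04 rad/s.

125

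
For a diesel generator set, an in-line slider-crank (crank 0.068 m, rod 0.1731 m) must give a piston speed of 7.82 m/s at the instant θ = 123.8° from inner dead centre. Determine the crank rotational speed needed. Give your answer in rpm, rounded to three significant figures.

For an in-line slider-crank, |v_piston| = rω|sinθ|·[1 + r cosθ/√(L² − r² sin²θ)].
With r = 0.068 m, L = 0.1731 m, θ = 123.8°: the bracketed kinematic factor |dx/dθ| = 0.043443 m.
ω = v/|dx/dθ| = 7.82/0.043443 = 180.01 rad/s.
N = 60ω/(2π) = 1718.9 rpm.

1720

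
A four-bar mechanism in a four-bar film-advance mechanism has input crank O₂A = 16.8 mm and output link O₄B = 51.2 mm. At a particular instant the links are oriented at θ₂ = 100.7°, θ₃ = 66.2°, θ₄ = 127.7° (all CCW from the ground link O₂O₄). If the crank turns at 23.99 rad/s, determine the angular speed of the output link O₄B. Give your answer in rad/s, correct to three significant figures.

ω₂ = 23.99 rad/s
Differentiating the loop-closure r₂e^{iθ₂}+r₃e^{iθ₃}=r₁+r₄e^{iθ₄} gives r₂ω₂e^{iθ₂}+r₃ω₃e^{iθ₃}=r₄ω₄e^{iθ₄}.
Eliminating the other unknown: ω₄ = r₂ω₂ sin(θ₂−θ₃) / [r₄ sin(θ₄−θ₃)].
Numerator sine = +0.56641; denominator sine = +0.87882.
Result = 0.0168·23.99·(+0.56641) / (0.0512·(+0.87882)) = +5.0734 rad/s; magnitude 5.0734 rad/s.

5.07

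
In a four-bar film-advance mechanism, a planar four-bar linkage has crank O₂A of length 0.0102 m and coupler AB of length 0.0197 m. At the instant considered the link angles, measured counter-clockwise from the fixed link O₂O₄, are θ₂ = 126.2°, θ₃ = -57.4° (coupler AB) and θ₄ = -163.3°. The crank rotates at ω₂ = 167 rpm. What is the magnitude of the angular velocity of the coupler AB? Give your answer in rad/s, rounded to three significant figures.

8.87

ω₂ = 17.49 rad/s (from 167 rpm).
Differentiating the loop-closure r₂e^{iθ₂}+r₃e^{iθ₃}=r₁+r₄e^{iθ₄} gives r₂ω₂e^{iθ₂}+r₃ω₃e^{iθ₃}=r₄ω₄e^{iθ₄}.
Eliminating the other unknown: ω₃ = r₂ω₂ sin(θ₄−θ₂) / [r₃ sin(θ₃−θ₄)].
Numerator sine = +0.94264; denominator sine = +0.96174.
Result = 0.0102·17.49·(+0.94264) / (0.0197·(+0.96174)) = +8.875 rad/s; magnitude 8.875 rad/s.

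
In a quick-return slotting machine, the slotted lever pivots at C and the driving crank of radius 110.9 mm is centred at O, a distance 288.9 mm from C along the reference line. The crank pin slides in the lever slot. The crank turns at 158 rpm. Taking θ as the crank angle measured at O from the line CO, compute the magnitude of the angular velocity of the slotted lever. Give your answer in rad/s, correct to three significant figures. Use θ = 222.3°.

ω = 16.55 rad/s (from 158 rpm).
Crank pin A relative to C: A = (d + r cosθ, r sinθ); lever angle φ = atan2(r sinθ, d + r cosθ).
Differentiating tanφ: φ̇ = rω(d cosθ + r)/(d² + r² + 2dr cosθ).
d² + r² + 2dr cosθ = |CA|² = 0.0483679 m²;  d cosθ + r = -0.10278 m.
|ω_lever| = |0.1109·16.55·-0.10278| / 0.0483679 = 3.8991 rad/s.

3.90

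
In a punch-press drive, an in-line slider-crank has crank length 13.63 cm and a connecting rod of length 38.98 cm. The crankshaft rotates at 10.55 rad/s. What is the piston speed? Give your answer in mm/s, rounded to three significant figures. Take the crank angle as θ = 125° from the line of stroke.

ω = 10.55 rad/s
For an in-line slider-crank, x = r cosθ + √(L² − r² sin²θ), so v = −rω sinθ·[1 + r cosθ/√(L² − r² sin²θ)].
With r = 0.1363 m, L = 0.3898 m, θ = 125°: √(L² − r² sin²θ) = 0.37347 m.
v = −0.1363·10.55·0.81915·[1 + 0.1363·-0.57358/0.37347] = -0.93134 m/s.
|v| = 0.93134 m/s = 931.34 mm/s.

931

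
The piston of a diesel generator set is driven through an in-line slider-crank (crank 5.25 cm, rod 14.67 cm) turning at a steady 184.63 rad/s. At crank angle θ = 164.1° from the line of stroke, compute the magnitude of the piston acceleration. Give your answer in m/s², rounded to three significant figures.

1170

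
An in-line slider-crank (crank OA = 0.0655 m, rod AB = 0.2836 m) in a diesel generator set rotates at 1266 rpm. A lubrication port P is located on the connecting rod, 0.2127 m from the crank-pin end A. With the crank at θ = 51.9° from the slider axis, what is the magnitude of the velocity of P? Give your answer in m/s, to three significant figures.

ω = 132.6 rad/s.  Crank-pin speed |V_A| = rω = 8.6837 m/s, perpendicular to OA.
Rod angle: sinφ = −(r/L) sinθ ⇒ φ = -10.472°; ω_rod = −rω cosθ/√(L²−r²sin²θ) = -19.213 rad/s.
V_P = V_A + ω_rod × AP, with AP = 0.2127 m along the rod.
Components: V_Px = −rω sinθ − a·ω_rod·sinφ = -7.5762 m/s;  V_Py = rω cosθ + a·ω_rod·cosφ = +1.3395 m/s.
|V_P| = √(V_Px² + V_Py²) = 7.6937 m/s.

7.69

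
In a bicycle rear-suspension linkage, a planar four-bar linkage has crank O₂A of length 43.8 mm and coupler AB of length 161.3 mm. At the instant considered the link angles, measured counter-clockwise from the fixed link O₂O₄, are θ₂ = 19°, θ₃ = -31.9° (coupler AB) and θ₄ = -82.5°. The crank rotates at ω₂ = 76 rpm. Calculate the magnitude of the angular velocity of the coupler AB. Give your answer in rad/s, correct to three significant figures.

ω₂ = 7.959 rad/s (from 76 rpm).
Differentiating the loop-closure r₂e^{iθ₂}+r₃e^{iθ₃}=r₁+r₄e^{iθ₄} gives r₂ω₂e^{iθ₂}+r₃ω₃e^{iθ₃}=r₄ω₄e^{iθ₄}.
Eliminating the other unknown: ω₃ = r₂ω₂ sin(θ₄−θ₂) / [r₃ sin(θ₃−θ₄)].
Numerator sine = -0.97992; denominator sine = +0.77273.
Result = 0.0438·7.959·(-0.97992) / (0.1613·(+0.77273)) = -2.7406 rad/s; magnitude 2.7406 rad/s.

2.74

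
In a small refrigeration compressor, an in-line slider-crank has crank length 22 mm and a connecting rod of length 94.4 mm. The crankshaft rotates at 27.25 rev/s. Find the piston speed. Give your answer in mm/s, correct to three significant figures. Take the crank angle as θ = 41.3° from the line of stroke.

ω = 2π·27.2 = 171.2 rad/s
For an in-line slider-crank, x = r cosθ + √(L² − r² sin²θ), so v = −rω sinθ·[1 + r cosθ/√(L² − r² sin²θ)].
With r = 0.022 m, L = 0.0944 m, θ = 41.3°: √(L² − r² sin²θ) = 0.093277 m.
v = −0.022·171.2·0.66000·[1 + 0.022·0.75126/0.093277] = -2.9266 m/s.
|v| = 2.9266 m/s = 2926.6 mm/s.

2930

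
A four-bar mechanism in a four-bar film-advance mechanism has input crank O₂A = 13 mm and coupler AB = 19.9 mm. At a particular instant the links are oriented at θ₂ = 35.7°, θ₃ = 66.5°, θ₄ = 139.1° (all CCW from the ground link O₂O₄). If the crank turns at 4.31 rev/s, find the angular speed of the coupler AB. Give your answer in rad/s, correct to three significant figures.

18.0

ω₂ = 27.08 rad/s (from 4.31 rev/s).
Differentiating the loop-closure r₂e^{iθ₂}+r₃e^{iθ₃}=r₁+r₄e^{iθ₄} gives r₂ω₂e^{iθ₂}+r₃ω₃e^{iθ₃}=r₄ω₄e^{iθ₄}.
Eliminating the other unknown: ω₃ = r₂ω₂ sin(θ₄−θ₂) / [r₃ sin(θ₃−θ₄)].
Numerator sine = +0.97278; denominator sine = -0.95424.
Result = 0.013·27.08·(+0.97278) / (0.0199·(-0.95424)) = -18.034 rad/s; magnitude 18.034 rad/s.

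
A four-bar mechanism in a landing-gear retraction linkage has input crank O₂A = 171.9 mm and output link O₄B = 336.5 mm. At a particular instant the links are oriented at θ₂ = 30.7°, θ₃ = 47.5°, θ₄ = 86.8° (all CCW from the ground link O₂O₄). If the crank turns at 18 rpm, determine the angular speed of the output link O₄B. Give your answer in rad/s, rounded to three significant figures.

ω₂ = 1.885 rad/s (from 18 rpm).
Differentiating the loop-closure r₂e^{iθ₂}+r₃e^{iθ₃}=r₁+r₄e^{iθ₄} gives r₂ω₂e^{iθ₂}+r₃ω₃e^{iθ₃}=r₄ω₄e^{iθ₄}.
Eliminating the other unknown: ω₄ = r₂ω₂ sin(θ₂−θ₃) / [r₄ sin(θ₄−θ₃)].
Numerator sine = -0.28903; denominator sine = +0.63338.
Result = 0.1719·1.885·(-0.28903) / (0.3365·(+0.63338)) = -0.43941 rad/s; magnitude 0.43941 rad/s.

0.439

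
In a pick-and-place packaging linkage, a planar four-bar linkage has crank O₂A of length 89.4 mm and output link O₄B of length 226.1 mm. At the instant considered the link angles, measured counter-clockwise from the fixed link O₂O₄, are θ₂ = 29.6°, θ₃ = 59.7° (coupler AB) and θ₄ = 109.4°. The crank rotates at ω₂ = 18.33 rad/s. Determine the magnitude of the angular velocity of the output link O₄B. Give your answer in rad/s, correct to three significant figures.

ω₂ = 18.33 rad/s
Differentiating the loop-closure r₂e^{iθ₂}+r₃e^{iθ₃}=r₁+r₄e^{iθ₄} gives r₂ω₂e^{iθ₂}+r₃ω₃e^{iθ₃}=r₄ω₄e^{iθ₄}.
Eliminating the other unknown: ω₄ = r₂ω₂ sin(θ₂−θ₃) / [r₄ sin(θ₄−θ₃)].
Numerator sine = -0.50151; denominator sine = +0.76267.
Result = 0.0894·18.33·(-0.50151) / (0.2261·(+0.76267)) = -4.7659 rad/s; magnitude 4.7659 rad/s.

4.77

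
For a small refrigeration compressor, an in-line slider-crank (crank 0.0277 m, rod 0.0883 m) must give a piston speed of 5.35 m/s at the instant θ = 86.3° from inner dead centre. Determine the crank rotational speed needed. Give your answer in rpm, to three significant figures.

For an in-line slider-crank, |v_piston| = rω|sinθ|·[1 + r cosθ/√(L² − r² sin²θ)].
With r = 0.0277 m, L = 0.0883 m, θ = 86.3°: the bracketed kinematic factor |dx/dθ| = 0.028231 m.
ω = v/|dx/dθ| = 5.35/0.028231 = 189.5 rad/s.
N = 60ω/(2π) = 1809.6 rpm.

1810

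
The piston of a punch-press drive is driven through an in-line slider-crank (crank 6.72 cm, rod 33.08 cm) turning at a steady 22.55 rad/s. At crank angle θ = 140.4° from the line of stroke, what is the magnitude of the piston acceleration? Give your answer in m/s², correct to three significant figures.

ω = 22.55 rad/s
x(θ) = r cosθ + √(L² − r² sin²θ); with ω constant, a = ω²·d²x/dθ².
d²x/dθ² = −r cosθ − r²(cos2θ)/√u − r⁴ sin²2θ/(4u^{3/2}),  u = L² − r² sin²θ = 0.107594 m².
Substituting r = 0.0672 m, L = 0.3308 m, θ = 140.4°: d²x/dθ² = +0.049059 m.
a = ω²·d²x/dθ² = (22.55)²·(+0.049059) = +24.947 m/s²;  |a| = 24.947 m/s².

24.9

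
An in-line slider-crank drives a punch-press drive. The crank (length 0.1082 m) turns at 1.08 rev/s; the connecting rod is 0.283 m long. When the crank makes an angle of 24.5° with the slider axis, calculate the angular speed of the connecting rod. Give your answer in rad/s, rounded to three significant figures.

2.39

ω = 6.786 rad/s (converted from 1.08 rev/s).
The rod makes angle φ with the slider axis where L sinφ = r sinθ; differentiating, L cosφ·φ̇ = r ω cosθ.
L cosφ = √(L² − r² sin²θ) = 0.27942 m.
|ω_rod| = r ω |cosθ| / √(L² − r² sin²θ) = 0.1082·6.786·0.90996/0.27942 = 2.3911 rad/s.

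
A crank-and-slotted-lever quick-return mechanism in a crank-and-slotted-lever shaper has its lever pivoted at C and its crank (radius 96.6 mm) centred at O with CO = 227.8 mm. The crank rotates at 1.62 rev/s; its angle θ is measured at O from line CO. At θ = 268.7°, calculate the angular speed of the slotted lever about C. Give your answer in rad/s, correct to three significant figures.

ω = 10.18 rad/s (from 1.62 rev/s).
Crank pin A relative to C: A = (d + r cosθ, r sinθ); lever angle φ = atan2(r sinθ, d + r cosθ).
Differentiating tanφ: φ̇ = rω(d cosθ + r)/(d² + r² + 2dr cosθ).
d² + r² + 2dr cosθ = |CA|² = 0.0602259 m²;  d cosθ + r = +0.091432 m.
|ω_lever| = |0.0966·10.18·+0.091432| / 0.0602259 = 1.4927 rad/s.

1.49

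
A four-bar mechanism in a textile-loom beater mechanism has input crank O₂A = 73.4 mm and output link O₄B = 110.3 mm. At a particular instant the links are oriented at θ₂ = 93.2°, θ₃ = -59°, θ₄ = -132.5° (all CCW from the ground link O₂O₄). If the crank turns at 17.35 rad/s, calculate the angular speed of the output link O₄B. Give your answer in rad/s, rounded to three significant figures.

ω₂ = 17.35 rad/s
Differentiating the loop-closure r₂e^{iθ₂}+r₃e^{iθ₃}=r₁+r₄e^{iθ₄} gives r₂ω₂e^{iθ₂}+r₃ω₃e^{iθ₃}=r₄ω₄e^{iθ₄}.
Eliminating the other unknown: ω₄ = r₂ω₂ sin(θ₂−θ₃) / [r₄ sin(θ₄−θ₃)].
Numerator sine = +0.46639; denominator sine = -0.95882.
Result = 0.0734·17.35·(+0.46639) / (0.1103·(-0.95882)) = -5.616 rad/s; magnitude 5.616 rad/s.

5.62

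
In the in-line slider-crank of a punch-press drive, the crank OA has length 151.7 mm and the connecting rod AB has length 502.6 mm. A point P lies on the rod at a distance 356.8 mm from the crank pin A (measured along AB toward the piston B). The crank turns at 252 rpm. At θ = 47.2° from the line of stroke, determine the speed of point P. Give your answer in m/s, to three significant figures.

3.47

ω = 26.39 rad/s.  Crank-pin speed |V_A| = rω = 4.0033 m/s, perpendicular to OA.
Rod angle: sinφ = −(r/L) sinθ ⇒ φ = -12.795°; ω_rod = −rω cosθ/√(L²−r²sin²θ) = -5.5496 rad/s.
V_P = V_A + ω_rod × AP, with AP = 0.3568 m along the rod.
Components: V_Px = −rω sinθ − a·ω_rod·sinφ = -3.3758 m/s;  V_Py = rω cosθ + a·ω_rod·cosφ = +0.78904 m/s.
|V_P| = √(V_Px² + V_Py²) = 3.4668 m/s.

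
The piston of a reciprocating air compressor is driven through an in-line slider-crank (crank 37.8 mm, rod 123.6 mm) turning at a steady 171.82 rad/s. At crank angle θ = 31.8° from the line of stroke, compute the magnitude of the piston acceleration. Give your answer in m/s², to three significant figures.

1110

ω = 171.8 rad/s
x(θ) = r cosθ + √(L² − r² sin²θ); with ω constant, a = ω²·d²x/dθ².
d²x/dθ² = −r cosθ − r²(cos2θ)/√u − r⁴ sin²2θ/(4u^{3/2}),  u = L² − r² sin²θ = 0.0148802 m².
Substituting r = 0.0378 m, L = 0.1236 m, θ = 31.8°: d²x/dθ² = -0.03756 m.
a = ω²·d²x/dθ² = (171.8)²·(-0.03756) = -1108.8 m/s²;  |a| = 1108.8 m/s².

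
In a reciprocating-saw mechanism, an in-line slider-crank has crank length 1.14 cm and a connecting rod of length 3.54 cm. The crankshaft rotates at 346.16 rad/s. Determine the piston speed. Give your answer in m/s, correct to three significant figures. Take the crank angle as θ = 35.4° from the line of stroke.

2.90

ω = 346.2 rad/s
For an in-line slider-crank, x = r cosθ + √(L² − r² sin²θ), so v = −rω sinθ·[1 + r cosθ/√(L² − r² sin²θ)].
With r = 0.0114 m, L = 0.0354 m, θ = 35.4°: √(L² − r² sin²θ) = 0.034779 m.
v = −0.0114·346.2·0.57928·[1 + 0.0114·0.81513/0.034779] = -2.8968 m/s.
|v| = 2.8968 m/s.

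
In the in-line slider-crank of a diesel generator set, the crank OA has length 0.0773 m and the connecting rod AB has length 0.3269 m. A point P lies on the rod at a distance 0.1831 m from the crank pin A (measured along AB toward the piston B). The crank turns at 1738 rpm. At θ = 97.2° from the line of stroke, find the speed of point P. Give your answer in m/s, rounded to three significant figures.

13.7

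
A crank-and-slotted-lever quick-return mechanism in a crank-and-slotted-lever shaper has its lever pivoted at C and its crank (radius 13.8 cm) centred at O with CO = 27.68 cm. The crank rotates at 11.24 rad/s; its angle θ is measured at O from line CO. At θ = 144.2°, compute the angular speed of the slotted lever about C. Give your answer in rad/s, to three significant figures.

3.98

ω = 11.24 rad/s
Crank pin A relative to C: A = (d + r cosθ, r sinθ); lever angle φ = atan2(r sinθ, d + r cosθ).
Differentiating tanφ: φ̇ = rω(d cosθ + r)/(d² + r² + 2dr cosθ).
d² + r² + 2dr cosθ = |CA|² = 0.0336996 m²;  d cosθ + r = -0.086502 m.
|ω_lever| = |0.138·11.24·-0.086502| / 0.0336996 = 3.9815 rad/s.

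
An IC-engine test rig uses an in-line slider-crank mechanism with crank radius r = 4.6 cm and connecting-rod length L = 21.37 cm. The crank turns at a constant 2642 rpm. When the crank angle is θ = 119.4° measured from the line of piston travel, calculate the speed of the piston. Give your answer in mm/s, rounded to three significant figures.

ω = 2π·2642/60 = 276.7 rad/s
For an in-line slider-crank, x = r cosθ + √(L² − r² sin²θ), so v = −rω sinθ·[1 + r cosθ/√(L² − r² sin²θ)].
With r = 0.046 m, L = 0.2137 m, θ = 119.4°: √(L² − r² sin²θ) = 0.20991 m.
v = −0.046·276.7·0.87121·[1 + 0.046·-0.49090/0.20991] = -9.895 m/s.
|v| = 9.895 m/s = 9895 mm/s.

9890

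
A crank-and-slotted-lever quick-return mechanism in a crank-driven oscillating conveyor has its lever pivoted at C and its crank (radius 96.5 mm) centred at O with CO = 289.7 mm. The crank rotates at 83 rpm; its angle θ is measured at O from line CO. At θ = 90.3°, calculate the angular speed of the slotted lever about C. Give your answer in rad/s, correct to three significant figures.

0.857

ω = 8.692 rad/s (from 83 rpm).
Crank pin A relative to C: A = (d + r cosθ, r sinθ); lever angle φ = atan2(r sinθ, d + r cosθ).
Differentiating tanφ: φ̇ = rω(d cosθ + r)/(d² + r² + 2dr cosθ).
d² + r² + 2dr cosθ = |CA|² = 0.0929456 m²;  d cosθ + r = +0.094983 m.
|ω_lever| = |0.0965·8.692·+0.094983| / 0.0929456 = 0.85714 rad/s.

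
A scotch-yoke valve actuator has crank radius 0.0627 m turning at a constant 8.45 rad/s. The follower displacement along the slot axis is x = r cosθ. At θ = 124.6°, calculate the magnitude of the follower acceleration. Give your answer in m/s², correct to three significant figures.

ω = 8.45 rad/s
x = r cosθ ⇒ ẍ = −rω² cosθ (ω constant).
|a| = rω²|cosθ| = 0.0627·(8.45)²·|cos 124.6°| = 2.5422 m/s².

2.54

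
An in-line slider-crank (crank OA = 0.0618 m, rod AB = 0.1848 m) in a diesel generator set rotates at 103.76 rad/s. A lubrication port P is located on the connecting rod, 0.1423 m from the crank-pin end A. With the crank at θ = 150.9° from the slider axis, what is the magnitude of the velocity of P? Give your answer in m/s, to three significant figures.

2.73

ω = 103.8 rad/s.  Crank-pin speed |V_A| = rω = 6.4124 m/s, perpendicular to OA.
Rod angle: sinφ = −(r/L) sinθ ⇒ φ = -9.360°; ω_rod = −rω cosθ/√(L²−r²sin²θ) = +30.728 rad/s.
V_P = V_A + ω_rod × AP, with AP = 0.1423 m along the rod.
Components: V_Px = −rω sinθ − a·ω_rod·sinφ = -2.4074 m/s;  V_Py = rω cosθ + a·ω_rod·cosφ = -1.2886 m/s.
|V_P| = √(V_Px² + V_Py²) = 2.7306 m/s.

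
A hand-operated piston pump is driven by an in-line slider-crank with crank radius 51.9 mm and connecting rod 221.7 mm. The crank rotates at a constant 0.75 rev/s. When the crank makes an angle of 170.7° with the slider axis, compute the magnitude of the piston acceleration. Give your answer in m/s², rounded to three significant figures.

ω = 2π·0.75 = 4.712 rad/s
x(θ) = r cosθ + √(L² − r² sin²θ); with ω constant, a = ω²·d²x/dθ².
d²x/dθ² = −r cosθ − r²(cos2θ)/√u − r⁴ sin²2θ/(4u^{3/2}),  u = L² − r² sin²θ = 0.0490805 m².
Substituting r = 0.0519 m, L = 0.2217 m, θ = 170.7°: d²x/dθ² = +0.039677 m.
a = ω²·d²x/dθ² = (4.712)²·(+0.039677) = +0.8811 m/s²;  |a| = 0.8811 m/s².

0.881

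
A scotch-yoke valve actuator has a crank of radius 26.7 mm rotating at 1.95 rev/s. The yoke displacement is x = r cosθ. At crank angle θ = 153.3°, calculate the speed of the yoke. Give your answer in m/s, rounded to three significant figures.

0.147

ω = 12.25 rad/s (from 1.95 rev/s).
x = r cosθ ⇒ ẋ = −rω sinθ.
|v| = rω|sinθ| = 0.0267·12.25·|sin 153.3°| = 0.14699 m/s.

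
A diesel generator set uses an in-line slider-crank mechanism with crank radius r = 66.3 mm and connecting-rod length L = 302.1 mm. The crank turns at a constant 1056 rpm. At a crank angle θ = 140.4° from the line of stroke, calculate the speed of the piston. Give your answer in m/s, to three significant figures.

3.88

ω = 2π·1056/60 = 110.6 rad/s
For an in-line slider-crank, x = r cosθ + √(L² − r² sin²θ), so v = −rω sinθ·[1 + r cosθ/√(L² − r² sin²θ)].
With r = 0.0663 m, L = 0.3021 m, θ = 140.4°: √(L² − r² sin²θ) = 0.29913 m.
v = −0.0663·110.6·0.63742·[1 + 0.0663·-0.77051/0.29913] = -3.8753 m/s.
|v| = 3.8753 m/s.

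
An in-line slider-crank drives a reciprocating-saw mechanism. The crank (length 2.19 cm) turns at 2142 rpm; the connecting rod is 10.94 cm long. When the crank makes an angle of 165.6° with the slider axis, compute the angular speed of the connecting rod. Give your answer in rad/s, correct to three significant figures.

43.5

ω = 224.3 rad/s (converted from 2142 rpm).
The rod makes angle φ with the slider axis where L sinφ = r sinθ; differentiating, L cosφ·φ̇ = r ω cosθ.
L cosφ = √(L² − r² sin²θ) = 0.10926 m.
|ω_rod| = r ω |cosθ| / √(L² − r² sin²θ) = 0.0219·224.3·0.96858/0.10926 = 43.546 rad/s.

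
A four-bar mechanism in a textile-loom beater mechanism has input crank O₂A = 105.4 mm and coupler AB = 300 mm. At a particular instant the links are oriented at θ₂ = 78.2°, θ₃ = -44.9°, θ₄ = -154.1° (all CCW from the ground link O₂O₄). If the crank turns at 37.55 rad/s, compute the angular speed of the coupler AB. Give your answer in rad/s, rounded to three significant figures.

11.1

ω₂ = 37.55 rad/s
Differentiating the loop-closure r₂e^{iθ₂}+r₃e^{iθ₃}=r₁+r₄e^{iθ₄} gives r₂ω₂e^{iθ₂}+r₃ω₃e^{iθ₃}=r₄ω₄e^{iθ₄}.
Eliminating the other unknown: ω₃ = r₂ω₂ sin(θ₄−θ₂) / [r₃ sin(θ₃−θ₄)].
Numerator sine = +0.79122; denominator sine = +0.94438.
Result = 0.1054·37.55·(+0.79122) / (0.3·(+0.94438)) = +11.053 rad/s; magnitude 11.053 rad/s.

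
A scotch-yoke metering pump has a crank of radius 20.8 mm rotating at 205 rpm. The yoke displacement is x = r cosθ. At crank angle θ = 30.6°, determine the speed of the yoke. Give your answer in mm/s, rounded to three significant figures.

227

ω = 21.47 rad/s (from 205 rpm).
x = r cosθ ⇒ ẋ = −rω sinθ.
|v| = rω|sinθ| = 0.0208·21.47·|sin 30.6°| = 0.2273 m/s = 227.3 mm/s.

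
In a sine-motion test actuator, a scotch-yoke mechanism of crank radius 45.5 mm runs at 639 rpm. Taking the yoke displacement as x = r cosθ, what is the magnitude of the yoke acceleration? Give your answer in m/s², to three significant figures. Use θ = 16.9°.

195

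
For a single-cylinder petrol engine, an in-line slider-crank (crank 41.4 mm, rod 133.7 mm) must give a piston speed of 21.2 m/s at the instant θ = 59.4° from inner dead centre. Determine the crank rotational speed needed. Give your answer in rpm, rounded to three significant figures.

4880

For an in-line slider-crank, |v_piston| = rω|sinθ|·[1 + r cosθ/√(L² − r² sin²θ)].
With r = 0.0414 m, L = 0.1337 m, θ = 59.4°: the bracketed kinematic factor |dx/dθ| = 0.041462 m.
ω = v/|dx/dθ| = 21.2/0.041462 = 511.31 rad/s.
N = 60ω/(2π) = 4882.6 rpm.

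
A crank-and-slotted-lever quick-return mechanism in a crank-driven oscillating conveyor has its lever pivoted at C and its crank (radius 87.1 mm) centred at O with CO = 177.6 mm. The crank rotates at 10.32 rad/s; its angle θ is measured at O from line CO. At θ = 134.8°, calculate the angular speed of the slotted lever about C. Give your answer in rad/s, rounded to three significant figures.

1.97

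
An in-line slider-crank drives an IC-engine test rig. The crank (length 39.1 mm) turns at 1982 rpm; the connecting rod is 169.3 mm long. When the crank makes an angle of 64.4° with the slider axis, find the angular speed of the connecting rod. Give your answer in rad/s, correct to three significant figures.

21.2

ω = 207.6 rad/s (converted from 1982 rpm).
The rod makes angle φ with the slider axis where L sinφ = r sinθ; differentiating, L cosφ·φ̇ = r ω cosθ.
L cosφ = √(L² − r² sin²θ) = 0.16559 m.
|ω_rod| = r ω |cosθ| / √(L² − r² sin²θ) = 0.0391·207.6·0.43209/0.16559 = 21.176 rad/s.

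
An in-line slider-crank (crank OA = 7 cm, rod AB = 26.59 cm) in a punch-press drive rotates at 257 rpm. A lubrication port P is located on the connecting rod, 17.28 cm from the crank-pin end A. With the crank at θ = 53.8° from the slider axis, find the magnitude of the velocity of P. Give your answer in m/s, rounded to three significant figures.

1.72

ω = 26.91 rad/s.  Crank-pin speed |V_A| = rω = 1.8839 m/s, perpendicular to OA.
Rod angle: sinφ = −(r/L) sinθ ⇒ φ = -12.265°; ω_rod = −rω cosθ/√(L²−r²sin²θ) = -4.2822 rad/s.
V_P = V_A + ω_rod × AP, with AP = 0.1728 m along the rod.
Components: V_Px = −rω sinθ − a·ω_rod·sinφ = -1.6774 m/s;  V_Py = rω cosθ + a·ω_rod·cosφ = +0.38957 m/s.
|V_P| = √(V_Px² + V_Py²) = 1.7221 m/s.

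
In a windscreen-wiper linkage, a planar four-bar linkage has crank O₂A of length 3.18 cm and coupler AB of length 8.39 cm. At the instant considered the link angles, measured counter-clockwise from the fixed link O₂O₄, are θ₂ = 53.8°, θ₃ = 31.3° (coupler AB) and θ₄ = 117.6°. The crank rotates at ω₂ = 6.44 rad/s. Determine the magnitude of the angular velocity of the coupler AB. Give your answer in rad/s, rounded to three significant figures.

2.19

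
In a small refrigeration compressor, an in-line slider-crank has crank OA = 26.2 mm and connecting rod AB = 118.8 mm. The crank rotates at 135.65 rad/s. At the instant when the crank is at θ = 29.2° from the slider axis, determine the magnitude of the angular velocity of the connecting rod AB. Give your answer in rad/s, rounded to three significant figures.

26.3

ω = 135.7 rad/s
The rod makes angle φ with the slider axis where L sinφ = r sinθ; differentiating, L cosφ·φ̇ = r ω cosθ.
L cosφ = √(L² − r² sin²θ) = 0.11811 m.
|ω_rod| = r ω |cosθ| / √(L² − r² sin²θ) = 0.0262·135.7·0.87292/0.11811 = 26.267 rad/s.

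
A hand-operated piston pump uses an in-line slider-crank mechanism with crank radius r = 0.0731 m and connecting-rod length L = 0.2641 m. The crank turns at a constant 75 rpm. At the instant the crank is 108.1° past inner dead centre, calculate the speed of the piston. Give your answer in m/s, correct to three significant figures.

0.497

ω = 2π·75/60 = 7.854 rad/s
For an in-line slider-crank, x = r cosθ + √(L² − r² sin²θ), so v = −rω sinθ·[1 + r cosθ/√(L² − r² sin²θ)].
With r = 0.0731 m, L = 0.2641 m, θ = 108.1°: √(L² − r² sin²θ) = 0.2548 m.
v = −0.0731·7.854·0.95052·[1 + 0.0731·-0.31068/0.2548] = -0.49708 m/s.
|v| = 0.49708 m/s.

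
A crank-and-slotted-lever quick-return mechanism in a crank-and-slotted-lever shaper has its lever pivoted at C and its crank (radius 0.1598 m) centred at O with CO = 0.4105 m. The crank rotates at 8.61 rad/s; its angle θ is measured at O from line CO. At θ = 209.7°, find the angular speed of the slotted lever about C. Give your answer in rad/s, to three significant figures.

3.38

ω = 8.61 rad/s
Crank pin A relative to C: A = (d + r cosθ, r sinθ); lever angle φ = atan2(r sinθ, d + r cosθ).
Differentiating tanφ: φ̇ = rω(d cosθ + r)/(d² + r² + 2dr cosθ).
d² + r² + 2dr cosθ = |CA|² = 0.0800855 m²;  d cosθ + r = -0.19677 m.
|ω_lever| = |0.1598·8.61·-0.19677| / 0.0800855 = 3.3806 rad/s.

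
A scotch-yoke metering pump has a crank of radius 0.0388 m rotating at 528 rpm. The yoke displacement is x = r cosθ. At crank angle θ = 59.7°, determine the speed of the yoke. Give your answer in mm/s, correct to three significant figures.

1850

ω = 55.29 rad/s (from 528 rpm).
x = r cosθ ⇒ ẋ = −rω sinθ.
|v| = rω|sinθ| = 0.0388·55.29·|sin 59.7°| = 1.8523 m/s = 1852.3 mm/s.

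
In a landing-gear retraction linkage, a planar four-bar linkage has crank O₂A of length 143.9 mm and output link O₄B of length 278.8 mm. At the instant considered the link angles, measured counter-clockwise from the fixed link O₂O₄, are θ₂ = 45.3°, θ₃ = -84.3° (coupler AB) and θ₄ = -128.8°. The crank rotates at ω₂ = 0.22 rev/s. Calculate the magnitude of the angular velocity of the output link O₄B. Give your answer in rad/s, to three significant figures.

ω₂ = 1.382 rad/s (from 0.22 rev/s).
Differentiating the loop-closure r₂e^{iθ₂}+r₃e^{iθ₃}=r₁+r₄e^{iθ₄} gives r₂ω₂e^{iθ₂}+r₃ω₃e^{iθ₃}=r₄ω₄e^{iθ₄}.
Eliminating the other unknown: ω₄ = r₂ω₂ sin(θ₂−θ₃) / [r₄ sin(θ₄−θ₃)].
Numerator sine = +0.77051; denominator sine = -0.70091.
Result = 0.1439·1.382·(+0.77051) / (0.2788·(-0.70091)) = -0.78431 rad/s; magnitude 0.78431 rad/s.

0.784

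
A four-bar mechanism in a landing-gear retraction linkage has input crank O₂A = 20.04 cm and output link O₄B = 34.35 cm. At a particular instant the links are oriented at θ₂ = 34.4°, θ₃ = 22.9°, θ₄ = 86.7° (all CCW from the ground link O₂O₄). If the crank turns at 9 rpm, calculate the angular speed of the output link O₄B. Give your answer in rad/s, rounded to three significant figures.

0.122

ω₂ = 0.9425 rad/s (from 9 rpm).
Differentiating the loop-closure r₂e^{iθ₂}+r₃e^{iθ₃}=r₁+r₄e^{iθ₄} gives r₂ω₂e^{iθ₂}+r₃ω₃e^{iθ₃}=r₄ω₄e^{iθ₄}.
Eliminating the other unknown: ω₄ = r₂ω₂ sin(θ₂−θ₃) / [r₄ sin(θ₄−θ₃)].
Numerator sine = +0.19937; denominator sine = +0.89726.
Result = 0.2004·0.9425·(+0.19937) / (0.3435·(+0.89726)) = +0.12217 rad/s; magnitude 0.12217 rad/s.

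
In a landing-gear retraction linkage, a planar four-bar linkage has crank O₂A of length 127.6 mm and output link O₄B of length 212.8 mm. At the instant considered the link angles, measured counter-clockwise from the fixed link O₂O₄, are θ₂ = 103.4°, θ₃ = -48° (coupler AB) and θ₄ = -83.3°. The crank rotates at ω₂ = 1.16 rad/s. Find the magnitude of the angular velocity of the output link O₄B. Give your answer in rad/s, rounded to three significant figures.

ω₂ = 1.16 rad/s
Differentiating the loop-closure r₂e^{iθ₂}+r₃e^{iθ₃}=r₁+r₄e^{iθ₄} gives r₂ω₂e^{iθ₂}+r₃ω₃e^{iθ₃}=r₄ω₄e^{iθ₄}.
Eliminating the other unknown: ω₄ = r₂ω₂ sin(θ₂−θ₃) / [r₄ sin(θ₄−θ₃)].
Numerator sine = +0.47869; denominator sine = -0.57786.
Result = 0.1276·1.16·(+0.47869) / (0.2128·(-0.57786)) = -0.5762 rad/s; magnitude 0.5762 rad/s.

0.576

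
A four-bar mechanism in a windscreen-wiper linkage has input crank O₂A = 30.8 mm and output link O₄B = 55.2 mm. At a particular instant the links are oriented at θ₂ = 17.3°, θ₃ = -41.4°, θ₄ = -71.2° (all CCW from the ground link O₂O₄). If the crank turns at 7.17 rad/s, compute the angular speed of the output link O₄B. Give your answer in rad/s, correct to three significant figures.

ω₂ = 7.17 rad/s
Differentiating the loop-closure r₂e^{iθ₂}+r₃e^{iθ₃}=r₁+r₄e^{iθ₄} gives r₂ω₂e^{iθ₂}+r₃ω₃e^{iθ₃}=r₄ω₄e^{iθ₄}.
Eliminating the other unknown: ω₄ = r₂ω₂ sin(θ₂−θ₃) / [r₄ sin(θ₄−θ₃)].
Numerator sine = +0.85446; denominator sine = -0.49697.
Result = 0.0308·7.17·(+0.85446) / (0.0552·(-0.49697)) = -6.8784 rad/s; magnitude 6.8784 rad/s.

6.88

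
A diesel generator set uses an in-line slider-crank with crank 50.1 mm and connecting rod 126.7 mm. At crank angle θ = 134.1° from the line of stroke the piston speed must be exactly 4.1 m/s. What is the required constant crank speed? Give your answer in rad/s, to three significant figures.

For an in-line slider-crank, |v_piston| = rω|sinθ|·[1 + r cosθ/√(L² − r² sin²θ)].
With r = 0.0501 m, L = 0.1267 m, θ = 134.1°: the bracketed kinematic factor |dx/dθ| = 0.025653 m.
ω = v/|dx/dθ| = 4.1/0.025653 = 159.83 rad/s.

160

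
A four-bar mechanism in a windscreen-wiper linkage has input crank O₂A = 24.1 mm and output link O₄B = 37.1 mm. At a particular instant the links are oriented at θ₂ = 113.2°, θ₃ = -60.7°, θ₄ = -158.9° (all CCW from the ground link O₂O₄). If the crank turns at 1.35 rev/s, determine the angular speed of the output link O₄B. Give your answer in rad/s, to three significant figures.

0.592

ω₂ = 8.482 rad/s (from 1.35 rev/s).
Differentiating the loop-closure r₂e^{iθ₂}+r₃e^{iθ₃}=r₁+r₄e^{iθ₄} gives r₂ω₂e^{iθ₂}+r₃ω₃e^{iθ₃}=r₄ω₄e^{iθ₄}.
Eliminating the other unknown: ω₄ = r₂ω₂ sin(θ₂−θ₃) / [r₄ sin(θ₄−θ₃)].
Numerator sine = +0.10626; denominator sine = -0.98978.
Result = 0.0241·8.482·(+0.10626) / (0.0371·(-0.98978)) = -0.59157 rad/s; magnitude 0.59157 rad/s.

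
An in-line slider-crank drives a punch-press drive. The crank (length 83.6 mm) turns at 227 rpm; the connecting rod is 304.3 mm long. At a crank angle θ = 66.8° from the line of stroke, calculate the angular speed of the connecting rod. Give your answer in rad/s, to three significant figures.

2.66

ω = 23.77 rad/s (converted from 227 rpm).
The rod makes angle φ with the slider axis where L sinφ = r sinθ; differentiating, L cosφ·φ̇ = r ω cosθ.
L cosφ = √(L² − r² sin²θ) = 0.29444 m.
|ω_rod| = r ω |cosθ| / √(L² − r² sin²θ) = 0.0836·23.77·0.39394/0.29444 = 2.6589 rad/s.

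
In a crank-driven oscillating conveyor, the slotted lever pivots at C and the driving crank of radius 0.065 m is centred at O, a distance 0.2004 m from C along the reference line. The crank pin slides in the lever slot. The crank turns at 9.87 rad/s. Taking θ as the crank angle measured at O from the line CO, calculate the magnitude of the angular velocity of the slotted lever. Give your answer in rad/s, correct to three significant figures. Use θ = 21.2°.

ω = 9.87 rad/s
Crank pin A relative to C: A = (d + r cosθ, r sinθ); lever angle φ = atan2(r sinθ, d + r cosθ).
Differentiating tanφ: φ̇ = rω(d cosθ + r)/(d² + r² + 2dr cosθ).
d² + r² + 2dr cosθ = |CA|² = 0.0686741 m²;  d cosθ + r = +0.25184 m.
|ω_lever| = |0.065·9.87·+0.25184| / 0.0686741 = 2.3527 rad/s.

2.35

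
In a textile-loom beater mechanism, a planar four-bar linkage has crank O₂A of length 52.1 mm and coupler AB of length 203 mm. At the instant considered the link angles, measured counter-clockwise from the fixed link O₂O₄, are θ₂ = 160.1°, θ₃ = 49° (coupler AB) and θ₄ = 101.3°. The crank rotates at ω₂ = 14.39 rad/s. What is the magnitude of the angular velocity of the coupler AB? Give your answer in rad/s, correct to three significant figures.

ω₂ = 14.39 rad/s
Differentiating the loop-closure r₂e^{iθ₂}+r₃e^{iθ₃}=r₁+r₄e^{iθ₄} gives r₂ω₂e^{iθ₂}+r₃ω₃e^{iθ₃}=r₄ω₄e^{iθ₄}.
Eliminating the other unknown: ω₃ = r₂ω₂ sin(θ₄−θ₂) / [r₃ sin(θ₃−θ₄)].
Numerator sine = -0.85536; denominator sine = -0.79122.
Result = 0.0521·14.39·(-0.85536) / (0.203·(-0.79122)) = +3.9926 rad/s; magnitude 3.9926 rad/s.

3.99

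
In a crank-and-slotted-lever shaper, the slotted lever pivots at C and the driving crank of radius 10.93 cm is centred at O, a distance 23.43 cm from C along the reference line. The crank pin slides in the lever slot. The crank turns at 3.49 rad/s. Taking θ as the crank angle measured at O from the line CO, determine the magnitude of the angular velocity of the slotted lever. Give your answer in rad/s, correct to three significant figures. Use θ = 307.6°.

ω = 3.49 rad/s
Crank pin A relative to C: A = (d + r cosθ, r sinθ); lever angle φ = atan2(r sinθ, d + r cosθ).
Differentiating tanφ: φ̇ = rω(d cosθ + r)/(d² + r² + 2dr cosθ).
d² + r² + 2dr cosθ = |CA|² = 0.0980934 m²;  d cosθ + r = +0.25226 m.
|ω_lever| = |0.1093·3.49·+0.25226| / 0.0980934 = 0.98096 rad/s.

0.981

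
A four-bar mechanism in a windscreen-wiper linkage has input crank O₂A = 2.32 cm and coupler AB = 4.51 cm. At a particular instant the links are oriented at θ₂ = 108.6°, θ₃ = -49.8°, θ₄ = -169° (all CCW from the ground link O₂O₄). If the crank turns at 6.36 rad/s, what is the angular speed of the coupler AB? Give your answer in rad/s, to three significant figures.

3.72

ω₂ = 6.36 rad/s
Differentiating the loop-closure r₂e^{iθ₂}+r₃e^{iθ₃}=r₁+r₄e^{iθ₄} gives r₂ω₂e^{iθ₂}+r₃ω₃e^{iθ₃}=r₄ω₄e^{iθ₄}.
Eliminating the other unknown: ω₃ = r₂ω₂ sin(θ₄−θ₂) / [r₃ sin(θ₃−θ₄)].
Numerator sine = +0.99122; denominator sine = +0.87292.
Result = 0.0232·6.36·(+0.99122) / (0.0451·(+0.87292)) = +3.715 rad/s; magnitude 3.715 rad/s.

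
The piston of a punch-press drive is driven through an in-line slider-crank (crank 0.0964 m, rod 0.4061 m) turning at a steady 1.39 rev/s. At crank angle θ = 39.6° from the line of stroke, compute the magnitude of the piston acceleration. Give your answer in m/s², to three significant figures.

ω = 2π·1.39 = 8.734 rad/s
x(θ) = r cosθ + √(L² − r² sin²θ); with ω constant, a = ω²·d²x/dθ².
d²x/dθ² = −r cosθ − r²(cos2θ)/√u − r⁴ sin²2θ/(4u^{3/2}),  u = L² − r² sin²θ = 0.161141 m².
Substituting r = 0.0964 m, L = 0.4061 m, θ = 39.6°: d²x/dθ² = -0.078937 m.
a = ω²·d²x/dθ² = (8.734)²·(-0.078937) = -6.021 m/s²;  |a| = 6.021 m/s².

6.02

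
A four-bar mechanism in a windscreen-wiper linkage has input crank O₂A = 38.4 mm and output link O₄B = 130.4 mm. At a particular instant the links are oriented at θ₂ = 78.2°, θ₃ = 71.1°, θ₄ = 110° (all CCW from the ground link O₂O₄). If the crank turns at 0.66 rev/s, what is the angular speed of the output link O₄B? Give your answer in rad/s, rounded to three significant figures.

ω₂ = 4.147 rad/s (from 0.66 rev/s).
Differentiating the loop-closure r₂e^{iθ₂}+r₃e^{iθ₃}=r₁+r₄e^{iθ₄} gives r₂ω₂e^{iθ₂}+r₃ω₃e^{iθ₃}=r₄ω₄e^{iθ₄}.
Eliminating the other unknown: ω₄ = r₂ω₂ sin(θ₂−θ₃) / [r₄ sin(θ₄−θ₃)].
Numerator sine = +0.12360; denominator sine = +0.62796.
Result = 0.0384·4.147·(+0.12360) / (0.1304·(+0.62796)) = +0.24036 rad/s; magnitude 0.24036 rad/s.

0.240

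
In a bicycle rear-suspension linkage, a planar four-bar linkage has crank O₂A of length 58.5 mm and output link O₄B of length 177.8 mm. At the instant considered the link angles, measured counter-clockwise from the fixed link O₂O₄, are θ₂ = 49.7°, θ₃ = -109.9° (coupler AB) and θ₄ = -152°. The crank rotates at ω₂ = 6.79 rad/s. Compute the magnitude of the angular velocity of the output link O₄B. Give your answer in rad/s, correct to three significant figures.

ω₂ = 6.79 rad/s
Differentiating the loop-closure r₂e^{iθ₂}+r₃e^{iθ₃}=r₁+r₄e^{iθ₄} gives r₂ω₂e^{iθ₂}+r₃ω₃e^{iθ₃}=r₄ω₄e^{iθ₄}.
Eliminating the other unknown: ω₄ = r₂ω₂ sin(θ₂−θ₃) / [r₄ sin(θ₄−θ₃)].
Numerator sine = +0.34857; denominator sine = -0.67043.
Result = 0.0585·6.79·(+0.34857) / (0.1778·(-0.67043)) = -1.1615 rad/s; magnitude 1.1615 rad/s.

1.16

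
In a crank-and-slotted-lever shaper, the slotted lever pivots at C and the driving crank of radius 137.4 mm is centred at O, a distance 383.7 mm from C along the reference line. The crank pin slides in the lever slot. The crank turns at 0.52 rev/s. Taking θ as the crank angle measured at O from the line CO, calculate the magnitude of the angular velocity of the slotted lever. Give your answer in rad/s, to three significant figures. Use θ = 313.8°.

0.757

ω = 3.267 rad/s (from 0.52 rev/s).
Crank pin A relative to C: A = (d + r cosθ, r sinθ); lever angle φ = atan2(r sinθ, d + r cosθ).
Differentiating tanφ: φ̇ = rω(d cosθ + r)/(d² + r² + 2dr cosθ).
d² + r² + 2dr cosθ = |CA|² = 0.239085 m²;  d cosθ + r = +0.40298 m.
|ω_lever| = |0.1374·3.267·+0.40298| / 0.239085 = 0.75665 rad/s.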